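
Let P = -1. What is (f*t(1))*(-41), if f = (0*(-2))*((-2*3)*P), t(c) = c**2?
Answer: 0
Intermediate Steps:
f = 0 (f = (0*(-2))*(-2*3*(-1)) = 0*(-6*(-1)) = 0*6 = 0)
(f*t(1))*(-41) = (0*1**2)*(-41) = (0*1)*(-41) = 0*(-41) = 0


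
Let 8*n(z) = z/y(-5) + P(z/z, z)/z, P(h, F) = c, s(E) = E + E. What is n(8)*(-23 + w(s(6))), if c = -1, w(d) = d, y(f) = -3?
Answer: 737/192 ≈ 3.8385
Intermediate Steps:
s(E) = 2*E
P(h, F) = -1
n(z) = -1/(8*z) - z/24 (n(z) = (z/(-3) - 1/z)/8 = (z*(-⅓) - 1/z)/8 = (-z/3 - 1/z)/8 = (-1/z - z/3)/8 = -1/(8*z) - z/24)
n(8)*(-23 + w(s(6))) = ((1/24)*(-3 - 1*8²)/8)*(-23 + 2*6) = ((1/24)*(⅛)*(-3 - 1*64))*(-23 + 12) = ((1/24)*(⅛)*(-3 - 64))*(-11) = ((1/24)*(⅛)*(-67))*(-11) = -67/192*(-11) = 737/192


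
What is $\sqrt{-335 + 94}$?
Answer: $i \sqrt{241} \approx 15.524 i$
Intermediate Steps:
$\sqrt{-335 + 94} = \sqrt{-241} = i \sqrt{241}$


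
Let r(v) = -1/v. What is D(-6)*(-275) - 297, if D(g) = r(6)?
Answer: -1507/6 ≈ -251.17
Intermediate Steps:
D(g) = -⅙ (D(g) = -1/6 = -1*⅙ = -⅙)
D(-6)*(-275) - 297 = -⅙*(-275) - 297 = 275/6 - 297 = -1507/6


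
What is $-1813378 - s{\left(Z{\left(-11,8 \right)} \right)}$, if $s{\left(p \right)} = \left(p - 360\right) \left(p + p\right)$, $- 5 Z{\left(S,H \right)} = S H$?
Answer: $- \frac{45033138}{25} \approx -1.8013 \cdot 10^{6}$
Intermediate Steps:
$Z{\left(S,H \right)} = - \frac{H S}{5}$ ($Z{\left(S,H \right)} = - \frac{S H}{5} = - \frac{H S}{5}$)
$s{\left(p \right)} = 2 p \left(-360 + p\right)$ ($s{\left(p \right)} = \left(-360 + p\right) 2 p = 2 p \left(-360 + p\right)$)
$-1813378 - s{\left(Z{\left(-11,8 \right)} \right)} = -1813378 - 2 \left(\left(- \frac{1}{5}\right) 8 \left(-11\right)\right) \left(-360 - \frac{8}{5} \left(-11\right)\right) = -1813378 - 2 \cdot \frac{88}{5} \left(-360 + \frac{88}{5}\right) = -1813378 - 2 \cdot \frac{88}{5} \left(- \frac{1712}{5}\right) = -1813378 - - \frac{301312}{25} = -1813378 + \frac{301312}{25} = - \frac{45033138}{25}$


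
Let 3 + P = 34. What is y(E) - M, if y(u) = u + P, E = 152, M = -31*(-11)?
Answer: -158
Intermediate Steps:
P = 31 (P = -3 + 34 = 31)
M = 341
y(u) = 31 + u (y(u) = u + 31 = 31 + u)
y(E) - M = (31 + 152) - 1*341 = 183 - 341 = -158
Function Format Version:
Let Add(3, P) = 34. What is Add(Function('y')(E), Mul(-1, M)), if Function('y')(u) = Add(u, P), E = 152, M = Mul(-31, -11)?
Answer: -158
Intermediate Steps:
P = 31 (P = Add(-3, 34) = 31)
M = 341
Function('y')(u) = Add(31, u) (Function('y')(u) = Add(u, 31) = Add(31, u))
Add(Function('y')(E), Mul(-1, M)) = Add(Add(31, 152), Mul(-1, 341)) = Add(183, -341) = -158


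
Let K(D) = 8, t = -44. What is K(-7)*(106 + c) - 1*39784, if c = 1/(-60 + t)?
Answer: -506169/13 ≈ -38936.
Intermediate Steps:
c = -1/104 (c = 1/(-60 - 44) = 1/(-104) = -1/104 ≈ -0.0096154)
K(-7)*(106 + c) - 1*39784 = 8*(106 - 1/104) - 1*39784 = 8*(11023/104) - 39784 = 11023/13 - 39784 = -506169/13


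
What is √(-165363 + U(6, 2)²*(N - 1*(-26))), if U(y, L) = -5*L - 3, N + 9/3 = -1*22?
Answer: I*√165194 ≈ 406.44*I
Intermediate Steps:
N = -25 (N = -3 - 1*22 = -3 - 22 = -25)
U(y, L) = -3 - 5*L
√(-165363 + U(6, 2)²*(N - 1*(-26))) = √(-165363 + (-3 - 5*2)²*(-25 - 1*(-26))) = √(-165363 + (-3 - 10)²*(-25 + 26)) = √(-165363 + (-13)²*1) = √(-165363 + 169*1) = √(-165363 + 169) = √(-165194) = I*√165194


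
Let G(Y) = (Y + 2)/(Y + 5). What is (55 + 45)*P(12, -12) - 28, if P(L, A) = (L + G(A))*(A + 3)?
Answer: -84796/7 ≈ -12114.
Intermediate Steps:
G(Y) = (2 + Y)/(5 + Y)
P(L, A) = (3 + A)*(L + (2 + A)/(5 + A)) (P(L, A) = (L + (2 + A)/(5 + A))*(A + 3) = (L + (2 + A)/(5 + A))*(3 + A) = (3 + A)*(L + (2 + A)/(5 + A)))
(55 + 45)*P(12, -12) - 28 = (55 + 45)*((6 + 3*(-12) - 12*(2 - 12) + 12*(3 - 12)*(5 - 12))/(5 - 12)) - 28 = 100*((6 - 36 - 12*(-10) + 12*(-9)*(-7))/(-7)) - 28 = 100*(-(6 - 36 + 120 + 756)/7) - 28 = 100*(-1/7*846) - 28 = 100*(-846/7) - 28 = -84600/7 - 28 = -84796/7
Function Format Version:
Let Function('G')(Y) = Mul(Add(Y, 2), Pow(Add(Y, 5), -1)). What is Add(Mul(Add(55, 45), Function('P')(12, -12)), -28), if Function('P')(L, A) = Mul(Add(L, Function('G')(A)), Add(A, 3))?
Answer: Rational(-84796, 7) ≈ -12114.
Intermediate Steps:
Function('G')(Y) = Mul(Pow(Add(5, Y), -1), Add(2, Y)) (Function('G')(Y) = Mul(Add(2, Y), Pow(Add(5, Y), -1)) = Mul(Pow(Add(5, Y), -1), Add(2, Y)))
Function('P')(L, A) = Mul(Add(3, A), Add(L, Mul(Pow(Add(5, A), -1), Add(2, A)))) (Function('P')(L, A) = Mul(Add(L, Mul(Pow(Add(5, A), -1), Add(2, A))), Add(A, 3)) = Mul(Add(L, Mul(Pow(Add(5, A), -1), Add(2, A))), Add(3, A)) = Mul(Add(3, A), Add(L, Mul(Pow(Add(5, A), -1), Add(2, A)))))
Add(Mul(Add(55, 45), Function('P')(12, -12)), -28) = Add(Mul(Add(55, 45), Mul(Pow(Add(5, -12), -1), Add(6, Mul(3, -12), Mul(-12, Add(2, -12)), Mul(12, Add(3, -12), Add(5, -12))))), -28) = Add(Mul(100, Mul(Pow(-7, -1), Add(6, -36, Mul(-12, -10), Mul(12, -9, -7)))), -28) = Add(Mul(100, Mul(Rational(-1, 7), Add(6, -36, 120, 756))), -28) = Add(Mul(100, Mul(Rational(-1, 7), 846)), -28) = Add(Mul(100, Rational(-846, 7)), -28) = Add(Rational(-84600, 7), -28) = Rational(-84796, 7)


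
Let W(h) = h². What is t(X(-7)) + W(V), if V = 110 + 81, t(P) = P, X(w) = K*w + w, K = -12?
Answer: 36558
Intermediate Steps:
X(w) = -11*w (X(w) = -12*w + w = -11*w)
V = 191
t(X(-7)) + W(V) = -11*(-7) + 191² = 77 + 36481 = 36558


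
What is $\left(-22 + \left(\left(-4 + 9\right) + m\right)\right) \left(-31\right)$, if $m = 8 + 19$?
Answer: $-310$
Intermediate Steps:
$m = 27$
$\left(-22 + \left(\left(-4 + 9\right) + m\right)\right) \left(-31\right) = \left(-22 + \left(\left(-4 + 9\right) + 27\right)\right) \left(-31\right) = \left(-22 + \left(5 + 27\right)\right) \left(-31\right) = \left(-22 + 32\right) \left(-31\right) = 10 \left(-31\right) = -310$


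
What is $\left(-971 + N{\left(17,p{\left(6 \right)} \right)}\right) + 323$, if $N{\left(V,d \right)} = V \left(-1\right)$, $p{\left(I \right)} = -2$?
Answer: $-665$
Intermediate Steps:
$N{\left(V,d \right)} = - V$
$\left(-971 + N{\left(17,p{\left(6 \right)} \right)}\right) + 323 = \left(-971 - 17\right) + 323 = -988 + 323 = -665$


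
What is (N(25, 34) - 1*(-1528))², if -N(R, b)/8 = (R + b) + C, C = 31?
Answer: 652864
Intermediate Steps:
N(R, b) = -248 - 8*R - 8*b (N(R, b) = -8*((R + b) + 31) = -8*(31 + R + b) = -248 - 8*R - 8*b)
(N(25, 34) - 1*(-1528))² = ((-248 - 8*25 - 8*34) - 1*(-1528))² = ((-248 - 200 - 272) + 1528)² = (-720 + 1528)² = 808² = 652864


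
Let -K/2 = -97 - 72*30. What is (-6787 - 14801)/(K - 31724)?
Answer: 3598/4535 ≈ 0.79338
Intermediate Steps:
K = 4514 (K = -2*(-97 - 72*30) = -2*(-97 - 2160) = -2*(-2257) = 4514)
(-6787 - 14801)/(K - 31724) = (-6787 - 14801)/(4514 - 31724) = -21588/(-27210) = -21588*(-1/27210) = 3598/4535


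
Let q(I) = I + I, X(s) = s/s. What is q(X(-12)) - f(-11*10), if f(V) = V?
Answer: 112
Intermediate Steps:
X(s) = 1
q(I) = 2*I
q(X(-12)) - f(-11*10) = 2*1 - (-11)*10 = 2 - 1*(-110) = 2 + 110 = 112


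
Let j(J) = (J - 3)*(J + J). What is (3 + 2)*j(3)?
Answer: 0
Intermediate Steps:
j(J) = 2*J*(-3 + J) (j(J) = (-3 + J)*(2*J) = 2*J*(-3 + J))
(3 + 2)*j(3) = (3 + 2)*(2*3*(-3 + 3)) = 5*(2*3*0) = 5*0 = 0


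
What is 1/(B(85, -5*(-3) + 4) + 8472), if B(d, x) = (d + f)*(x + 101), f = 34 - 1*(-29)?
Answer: 1/26232 ≈ 3.8121e-5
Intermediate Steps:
f = 63 (f = 34 + 29 = 63)
B(d, x) = (63 + d)*(101 + x) (B(d, x) = (d + 63)*(x + 101) = (63 + d)*(101 + x))
1/(B(85, -5*(-3) + 4) + 8472) = 1/((6363 + 63*(-5*(-3) + 4) + 101*85 + 85*(-5*(-3) + 4)) + 8472) = 1/((6363 + 63*(15 + 4) + 8585 + 85*(15 + 4)) + 8472) = 1/((6363 + 63*19 + 8585 + 85*19) + 8472) = 1/((6363 + 1197 + 8585 + 1615) + 8472) = 1/(17760 + 8472) = 1/26232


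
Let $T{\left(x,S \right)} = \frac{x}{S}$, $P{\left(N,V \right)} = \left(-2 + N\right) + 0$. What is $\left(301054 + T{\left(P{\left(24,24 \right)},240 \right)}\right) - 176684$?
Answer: $\frac{14924411}{120} \approx 1.2437 \cdot 10^{5}$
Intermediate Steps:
$P{\left(N,V \right)} = -2 + N$
$\left(301054 + T{\left(P{\left(24,24 \right)},240 \right)}\right) - 176684 = \left(301054 + \frac{-2 + 24}{240}\right) - 176684 = \left(301054 + 22 \cdot \frac{1}{240}\right) - 176684 = \left(301054 + \frac{11}{120}\right) - 176684 = \frac{36126491}{120} - 176684 = \frac{14924411}{120}$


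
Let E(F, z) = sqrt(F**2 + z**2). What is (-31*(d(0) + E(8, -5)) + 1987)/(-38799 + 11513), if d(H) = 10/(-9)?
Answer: -2599/35082 + 31*sqrt(89)/27286 ≈ -0.063365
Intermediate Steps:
d(H) = -10/9 (d(H) = 10*(-1/9) = -10/9)
(-31*(d(0) + E(8, -5)) + 1987)/(-38799 + 11513) = (-31*(-10/9 + sqrt(8**2 + (-5)**2)) + 1987)/(-38799 + 11513) = (-31*(-10/9 + sqrt(64 + 25)) + 1987)/(-27286) = (-31*(-10/9 + sqrt(89)) + 1987)*(-1/27286) = ((310/9 - 31*sqrt(89)) + 1987)*(-1/27286) = (18193/9 - 31*sqrt(89))*(-1/27286) = -2599/35082 + 31*sqrt(89)/27286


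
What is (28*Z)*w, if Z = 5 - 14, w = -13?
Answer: 3276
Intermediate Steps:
Z = -9
(28*Z)*w = (28*(-9))*(-13) = -252*(-13) = 3276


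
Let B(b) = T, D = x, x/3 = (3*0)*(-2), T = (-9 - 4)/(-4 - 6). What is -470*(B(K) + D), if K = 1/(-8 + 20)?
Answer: -611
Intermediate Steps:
T = 13/10 (T = -13/(-10) = -13*(-1/10) = 13/10 ≈ 1.3000)
x = 0 (x = 3*((3*0)*(-2)) = 3*(0*(-2)) = 3*0 = 0)
D = 0
K = 1/12 ≈ 0.083333
B(b) = 13/10
-470*(B(K) + D) = -470*(13/10 + 0) = -470*13/10 = -611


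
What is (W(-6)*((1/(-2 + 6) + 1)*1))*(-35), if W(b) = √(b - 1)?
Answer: -175*I*√7/4 ≈ -115.75*I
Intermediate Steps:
W(b) = √(-1 + b)
(W(-6)*((1/(-2 + 6) + 1)*1))*(-35) = (√(-1 - 6)*((1/(-2 + 6) + 1)*1))*(-35) = (√(-7)*((1/4 + 1)*1))*(-35) = ((I*√7)*((¼ + 1)*1))*(-35) = ((I*√7)*((5/4)*1))*(-35) = ((I*√7)*(5/4))*(-35) = (5*I*√7/4)*(-35) = -175*I*√7/4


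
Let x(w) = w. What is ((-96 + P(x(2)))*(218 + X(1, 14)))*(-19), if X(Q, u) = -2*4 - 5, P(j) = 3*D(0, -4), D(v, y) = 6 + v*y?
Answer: 303810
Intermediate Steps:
P(j) = 18 (P(j) = 3*(6 + 0*(-4)) = 3*(6 + 0) = 3*6 = 18)
X(Q, u) = -13 (X(Q, u) = -8 - 5 = -13)
((-96 + P(x(2)))*(218 + X(1, 14)))*(-19) = ((-96 + 18)*(218 - 13))*(-19) = -78*205*(-19) = -15990*(-19) = 303810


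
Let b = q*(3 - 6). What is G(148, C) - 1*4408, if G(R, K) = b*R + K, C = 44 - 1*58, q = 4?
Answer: -6198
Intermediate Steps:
b = -12 (b = 4*(3 - 6) = 4*(-3) = -12)
C = -14 (C = 44 - 58 = -14)
G(R, K) = K - 12*R (G(R, K) = -12*R + K = K - 12*R)
G(148, C) - 1*4408 = (-14 - 12*148) - 1*4408 = (-14 - 1776) - 4408 = -1790 - 4408 = -6198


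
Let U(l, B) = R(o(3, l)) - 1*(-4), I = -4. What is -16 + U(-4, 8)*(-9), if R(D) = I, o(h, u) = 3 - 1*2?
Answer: -16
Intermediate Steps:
o(h, u) = 1 (o(h, u) = 3 - 2 = 1)
R(D) = -4
U(l, B) = 0 (U(l, B) = -4 - 1*(-4) = -4 + 4 = 0)
-16 + U(-4, 8)*(-9) = -16 + 0*(-9) = -16 + 0 = -16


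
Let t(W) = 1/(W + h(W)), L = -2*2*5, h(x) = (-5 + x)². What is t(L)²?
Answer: 1/366025 ≈ 2.7321e-6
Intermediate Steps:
L = -20 (L = -4*5 = -20)
t(W) = 1/(W + (-5 + W)²)
t(L)² = (1/(-20 + (-5 - 20)²))² = (1/(-20 + (-25)²))² = (1/(-20 + 625))² = (1/605)² = 1/366025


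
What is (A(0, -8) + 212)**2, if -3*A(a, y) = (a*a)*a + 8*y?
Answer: 490000/9 ≈ 54444.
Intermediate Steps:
A(a, y) = -8*y/3 - a**3/3 (A(a, y) = -((a*a)*a + 8*y)/3 = -(a**2*a + 8*y)/3 = -(a**3 + 8*y)/3 = -8*y/3 - a**3/3)
(A(0, -8) + 212)**2 = ((-8/3*(-8) - 1/3*0**3) + 212)**2 = ((64/3 - 1/3*0) + 212)**2 = ((64/3 + 0) + 212)**2 = (64/3 + 212)**2 = (700/3)**2 = 490000/9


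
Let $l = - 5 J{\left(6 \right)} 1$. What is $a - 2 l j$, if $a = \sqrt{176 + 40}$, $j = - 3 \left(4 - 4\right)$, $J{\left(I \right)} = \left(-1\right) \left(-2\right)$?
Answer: $6 \sqrt{6} \approx 14.697$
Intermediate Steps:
$J{\left(I \right)} = 2$
$j = 0$ ($j = \left(-3\right) 0 = 0$)
$a = 6 \sqrt{6}$ ($a = \sqrt{216} = 6 \sqrt{6} \approx 14.697$)
$l = -10$ ($l = \left(-5\right) 2 \cdot 1 = \left(-10\right) 1 = -10$)
$a - 2 l j = 6 \sqrt{6} - 2 \left(-10\right) 0 = 6 \sqrt{6} - \left(-20\right) 0 = 6 \sqrt{6} - 0 = 6 \sqrt{6} + 0 = 6 \sqrt{6}$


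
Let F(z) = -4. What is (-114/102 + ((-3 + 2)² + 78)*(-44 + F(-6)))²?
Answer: 4158057289/289 ≈ 1.4388e+7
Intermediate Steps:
(-114/102 + ((-3 + 2)² + 78)*(-44 + F(-6)))² = (-114/102 + ((-3 + 2)² + 78)*(-44 - 4))² = (-114*1/102 + ((-1)² + 78)*(-48))² = (-19/17 + (1 + 78)*(-48))² = (-19/17 + 79*(-48))² = (-19/17 - 3792)² = (-64483/17)² = 4158057289/289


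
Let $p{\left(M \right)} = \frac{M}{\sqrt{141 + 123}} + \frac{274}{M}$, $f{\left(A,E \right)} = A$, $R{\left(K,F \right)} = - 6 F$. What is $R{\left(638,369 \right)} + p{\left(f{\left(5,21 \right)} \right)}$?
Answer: $- \frac{10796}{5} + \frac{5 \sqrt{66}}{132} \approx -2158.9$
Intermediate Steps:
$p{\left(M \right)} = \frac{274}{M} + \frac{M \sqrt{66}}{132}$ ($p{\left(M \right)} = \frac{M}{\sqrt{264}} + \frac{274}{M} = \frac{M}{2 \sqrt{66}} + \frac{274}{M} = M \frac{\sqrt{66}}{132} + \frac{274}{M} = \frac{M \sqrt{66}}{132} + \frac{274}{M} = \frac{274}{M} + \frac{M \sqrt{66}}{132}$)
$R{\left(638,369 \right)} + p{\left(f{\left(5,21 \right)} \right)} = \left(-6\right) 369 + \left(\frac{274}{5} + \frac{1}{132} \cdot 5 \sqrt{66}\right) = -2214 + \left(274 \cdot \frac{1}{5} + \frac{5 \sqrt{66}}{132}\right) = -2214 + \left(\frac{274}{5} + \frac{5 \sqrt{66}}{132}\right) = - \frac{10796}{5} + \frac{5 \sqrt{66}}{132}$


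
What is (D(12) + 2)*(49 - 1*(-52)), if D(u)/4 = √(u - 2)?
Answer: 202 + 404*√10 ≈ 1479.6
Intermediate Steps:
D(u) = 4*√(-2 + u) (D(u) = 4*√(u - 2) = 4*√(-2 + u))
(D(12) + 2)*(49 - 1*(-52)) = (4*√(-2 + 12) + 2)*(49 - 1*(-52)) = (4*√10 + 2)*(49 + 52) = (2 + 4*√10)*101 = 202 + 404*√10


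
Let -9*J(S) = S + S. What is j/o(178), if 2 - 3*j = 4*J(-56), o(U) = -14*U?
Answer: 215/33642 ≈ 0.0063908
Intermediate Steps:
J(S) = -2*S/9 (J(S) = -(S + S)/9 = -2*S/9)
j = -430/27 (j = ⅔ - 4*(-2/9*(-56))/3 = ⅔ - 4*112/(3*9) = ⅔ - ⅓*448/9 = ⅔ - 448/27 = -430/27 ≈ -15.926)
j/o(178) = -430/(27*((-14*178))) = -430/27/(-2492) = -430/27*(-1/2492) = 215/33642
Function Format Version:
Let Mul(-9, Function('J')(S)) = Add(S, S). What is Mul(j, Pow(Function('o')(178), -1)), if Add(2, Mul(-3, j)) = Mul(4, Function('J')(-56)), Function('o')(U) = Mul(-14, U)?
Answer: Rational(215, 33642) ≈ 0.0063908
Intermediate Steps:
Function('J')(S) = Mul(Rational(-2, 9), S) (Function('J')(S) = Mul(Rational(-1, 9), Add(S, S)) = Mul(Rational(-1, 9), Mul(2, S)) = Mul(Rational(-2, 9), S))
j = Rational(-430, 27) (j = Add(Rational(2, 3), Mul(Rational(-1, 3), Mul(4, Mul(Rational(-2, 9), -56)))) = Add(Rational(2, 3), Mul(Rational(-1, 3), Mul(4, Rational(112, 9)))) = Add(Rational(2, 3), Mul(Rational(-1, 3), Rational(448, 9))) = Add(Rational(2, 3), Rational(-448, 27)) = Rational(-430, 27) ≈ -15.926)
Mul(j, Pow(Function('o')(178), -1)) = Mul(Rational(-430, 27), Pow(Mul(-14, 178), -1)) = Mul(Rational(-430, 27), Pow(-2492, -1)) = Mul(Rational(-430, 27), Rational(-1, 2492)) = Rational(215, 33642)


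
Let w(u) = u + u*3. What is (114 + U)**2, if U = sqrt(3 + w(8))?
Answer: (114 + sqrt(35))**2 ≈ 14380.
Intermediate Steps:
w(u) = 4*u (w(u) = u + 3*u = 4*u)
U = sqrt(35) (U = sqrt(3 + 4*8) = sqrt(3 + 32) = sqrt(35) ≈ 5.9161)
(114 + U)**2 = (114 + sqrt(35))**2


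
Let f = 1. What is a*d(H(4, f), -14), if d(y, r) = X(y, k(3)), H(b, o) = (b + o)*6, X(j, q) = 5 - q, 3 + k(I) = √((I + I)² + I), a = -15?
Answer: -120 + 15*√39 ≈ -26.325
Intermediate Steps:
k(I) = -3 + √(I + 4*I²) (k(I) = -3 + √((I + I)² + I) = -3 + √((2*I)² + I) = -3 + √(4*I² + I) = -3 + √(I + 4*I²))
H(b, o) = 6*b + 6*o
d(y, r) = 8 - √39 (d(y, r) = 5 - (-3 + √(3*(1 + 4*3))) = 5 - (-3 + √(3*(1 + 12))) = 5 - (-3 + √(3*13)) = 5 - (-3 + √39) = 5 + (3 - √39) = 8 - √39)
a*d(H(4, f), -14) = -15*(8 - √39) = -120 + 15*√39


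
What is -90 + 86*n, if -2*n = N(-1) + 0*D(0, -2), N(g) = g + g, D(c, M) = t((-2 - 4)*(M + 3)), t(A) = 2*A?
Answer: -4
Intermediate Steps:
D(c, M) = -36 - 12*M (D(c, M) = 2*((-2 - 4)*(M + 3)) = 2*(-6*(3 + M)) = 2*(-18 - 6*M) = -36 - 12*M)
N(g) = 2*g
n = 1 (n = -(2*(-1) + 0*(-36 - 12*(-2)))/2 = -(-2 + 0*(-36 + 24))/2 = -(-2 + 0*(-12))/2 = -(-2 + 0)/2 = -1/2*(-2) = 1)
-90 + 86*n = -90 + 86*1 = -90 + 86 = -4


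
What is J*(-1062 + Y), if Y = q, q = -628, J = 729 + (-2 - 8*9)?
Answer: -1106950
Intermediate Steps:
J = 655 (J = 729 + (-2 - 72) = 729 - 74 = 655)
Y = -628
J*(-1062 + Y) = 655*(-1062 - 628) = 655*(-1690) = -1106950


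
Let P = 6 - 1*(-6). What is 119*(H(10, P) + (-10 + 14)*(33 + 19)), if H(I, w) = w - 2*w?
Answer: 23324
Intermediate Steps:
P = 12 (P = 6 + 6 = 12)
H(I, w) = -w
119*(H(10, P) + (-10 + 14)*(33 + 19)) = 119*(-1*12 + (-10 + 14)*(33 + 19)) = 119*(-12 + 4*52) = 119*(-12 + 208) = 119*196 = 23324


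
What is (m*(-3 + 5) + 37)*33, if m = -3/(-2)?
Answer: 1320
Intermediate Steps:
m = 3/2 (m = -3*(-½) = 3/2 ≈ 1.5000)
(m*(-3 + 5) + 37)*33 = (3*(-3 + 5)/2 + 37)*33 = ((3/2)*2 + 37)*33 = (3 + 37)*33 = 40*33 = 1320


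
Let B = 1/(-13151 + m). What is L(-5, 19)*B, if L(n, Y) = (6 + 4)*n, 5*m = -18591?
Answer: 125/42173 ≈ 0.0029640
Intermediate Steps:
m = -18591/5 (m = (⅕)*(-18591) = -18591/5 ≈ -3718.2)
B = -5/84346 (B = 1/(-13151 - 18591/5) = 1/(-84346/5) = -5/84346 ≈ -5.9280e-5)
L(n, Y) = 10*n
L(-5, 19)*B = (10*(-5))*(-5/84346) = -50*(-5/84346) = 125/42173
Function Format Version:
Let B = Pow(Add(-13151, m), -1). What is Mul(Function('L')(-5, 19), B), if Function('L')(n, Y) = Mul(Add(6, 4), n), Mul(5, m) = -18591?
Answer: Rational(125, 42173) ≈ 0.0029640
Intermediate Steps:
m = Rational(-18591, 5) (m = Mul(Rational(1, 5), -18591) = Rational(-18591, 5) ≈ -3718.2)
B = Rational(-5, 84346) (B = Pow(Add(-13151, Rational(-18591, 5)), -1) = Pow(Rational(-84346, 5), -1) = Rational(-5, 84346) ≈ -5.9280e-5)
Function('L')(n, Y) = Mul(10, n)
Mul(Function('L')(-5, 19), B) = Mul(Mul(10, -5), Rational(-5, 84346)) = Mul(-50, Rational(-5, 84346)) = Rational(125, 42173)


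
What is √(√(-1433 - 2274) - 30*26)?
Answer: √(-780 + I*√3707) ≈ 1.0892 + 27.95*I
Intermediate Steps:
√(√(-1433 - 2274) - 30*26) = √(√(-3707) - 780) = √(I*√3707 - 780) = √(-780 + I*√3707)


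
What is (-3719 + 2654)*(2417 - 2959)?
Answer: 577230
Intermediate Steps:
(-3719 + 2654)*(2417 - 2959) = -1065*(-542) = 577230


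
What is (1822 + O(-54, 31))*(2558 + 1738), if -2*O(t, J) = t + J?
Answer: 7876716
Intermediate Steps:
O(t, J) = -J/2 - t/2 (O(t, J) = -(t + J)/2 = -(J + t)/2 = -J/2 - t/2)
(1822 + O(-54, 31))*(2558 + 1738) = (1822 + (-½*31 - ½*(-54)))*(2558 + 1738) = (1822 + (-31/2 + 27))*4296 = (1822 + 23/2)*4296 = (3667/2)*4296 = 7876716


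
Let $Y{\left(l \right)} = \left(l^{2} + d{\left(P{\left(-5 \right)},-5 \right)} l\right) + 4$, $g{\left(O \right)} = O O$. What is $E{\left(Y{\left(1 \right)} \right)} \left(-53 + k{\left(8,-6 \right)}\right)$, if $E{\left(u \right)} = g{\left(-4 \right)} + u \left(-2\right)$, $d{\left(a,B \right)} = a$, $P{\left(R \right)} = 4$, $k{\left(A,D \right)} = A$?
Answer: $90$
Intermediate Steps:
$g{\left(O \right)} = O^{2}$
$Y{\left(l \right)} = 4 + l^{2} + 4 l$ ($Y{\left(l \right)} = \left(l^{2} + 4 l\right) + 4 = 4 + l^{2} + 4 l$)
$E{\left(u \right)} = 16 - 2 u$ ($E{\left(u \right)} = \left(-4\right)^{2} + u \left(-2\right) = 16 - 2 u$)
$E{\left(Y{\left(1 \right)} \right)} \left(-53 + k{\left(8,-6 \right)}\right) = \left(16 - 2 \left(4 + 1^{2} + 4 \cdot 1\right)\right) \left(-53 + 8\right) = \left(16 - 2 \left(4 + 1 + 4\right)\right) \left(-45\right) = \left(16 - 18\right) \left(-45\right) = \left(-2\right) \left(-45\right) = 90$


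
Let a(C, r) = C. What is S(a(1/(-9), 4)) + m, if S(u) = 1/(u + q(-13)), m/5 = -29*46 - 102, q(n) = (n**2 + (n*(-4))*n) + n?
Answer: -33609589/4681 ≈ -7180.0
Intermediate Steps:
q(n) = n - 3*n**2 (q(n) = (n**2 + (-4*n)*n) + n = (n**2 - 4*n**2) + n = -3*n**2 + n = n - 3*n**2)
m = -7180 (m = 5*(-29*46 - 102) = 5*(-1334 - 102) = 5*(-1436) = -7180)
S(u) = 1/(-520 + u) (S(u) = 1/(u - 13*(1 - 3*(-13))) = 1/(u - 13*(1 + 39)) = 1/(u - 13*40) = 1/(u - 520) = 1/(-520 + u))
S(a(1/(-9), 4)) + m = 1/(-520 + 1/(-9)) - 7180 = 1/(-520 + 1*(-1/9)) - 7180 = 1/(-520 - 1/9) - 7180 = 1/(-4681/9) - 7180 = -9/4681 - 7180 = -33609589/4681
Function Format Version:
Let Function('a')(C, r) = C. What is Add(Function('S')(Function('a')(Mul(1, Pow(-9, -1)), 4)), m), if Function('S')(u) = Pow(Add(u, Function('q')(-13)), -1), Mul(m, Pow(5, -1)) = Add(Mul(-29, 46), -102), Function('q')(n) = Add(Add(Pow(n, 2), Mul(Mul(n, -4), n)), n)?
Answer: Rational(-33609589, 4681) ≈ -7180.0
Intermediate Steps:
Function('q')(n) = Add(n, Mul(-3, Pow(n, 2))) (Function('q')(n) = Add(Add(Pow(n, 2), Mul(Mul(-4, n), n)), n) = Add(Add(Pow(n, 2), Mul(-4, Pow(n, 2))), n) = Add(Mul(-3, Pow(n, 2)), n) = Add(n, Mul(-3, Pow(n, 2))))
m = -7180 (m = Mul(5, Add(Mul(-29, 46), -102)) = Mul(5, Add(-1334, -102)) = Mul(5, -1436) = -7180)
Function('S')(u) = Pow(Add(-520, u), -1) (Function('S')(u) = Pow(Add(u, Mul(-13, Add(1, Mul(-3, -13)))), -1) = Pow(Add(u, Mul(-13, Add(1, 39))), -1) = Pow(Add(u, Mul(-13, 40)), -1) = Pow(Add(u, -520), -1) = Pow(Add(-520, u), -1))
Add(Function('S')(Function('a')(Mul(1, Pow(-9, -1)), 4)), m) = Add(Pow(Add(-520, Mul(1, Pow(-9, -1))), -1), -7180) = Add(Pow(Add(-520, Mul(1, Rational(-1, 9))), -1), -7180) = Add(Pow(Add(-520, Rational(-1, 9)), -1), -7180) = Add(Pow(Rational(-4681, 9), -1), -7180) = Add(Rational(-9, 4681), -7180) = Rational(-33609589, 4681)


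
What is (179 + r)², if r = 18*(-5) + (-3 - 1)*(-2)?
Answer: 9409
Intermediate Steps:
r = -82 (r = -90 - 4*(-2) = -90 + 8 = -82)
(179 + r)² = (179 - 82)² = 97² = 9409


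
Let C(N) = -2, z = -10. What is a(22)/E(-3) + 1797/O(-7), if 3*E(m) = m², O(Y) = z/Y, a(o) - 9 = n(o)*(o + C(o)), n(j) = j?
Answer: 42227/30 ≈ 1407.6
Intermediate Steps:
a(o) = 9 + o*(-2 + o) (a(o) = 9 + o*(o - 2) = 9 + o*(-2 + o))
O(Y) = -10/Y
E(m) = m²/3
a(22)/E(-3) + 1797/O(-7) = (9 + 22² - 2*22)/(((⅓)*(-3)²)) + 1797/((-10/(-7))) = (9 + 484 - 44)/(((⅓)*9)) + 1797/((-10*(-⅐))) = 449/3 + 1797/(10/7) = 449*(⅓) + 1797*(7/10) = 449/3 + 12579/10 = 42227/30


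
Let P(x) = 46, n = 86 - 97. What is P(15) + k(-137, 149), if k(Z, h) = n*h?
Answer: -1593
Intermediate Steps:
n = -11
k(Z, h) = -11*h
P(15) + k(-137, 149) = 46 - 11*149 = 46 - 1639 = -1593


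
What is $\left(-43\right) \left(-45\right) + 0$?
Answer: $1935$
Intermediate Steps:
$\left(-43\right) \left(-45\right) + 0 = 1935 + 0 = 1935$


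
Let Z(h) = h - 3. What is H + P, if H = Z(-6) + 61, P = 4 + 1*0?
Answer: 56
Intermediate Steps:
P = 4 (P = 4 + 0 = 4)
Z(h) = -3 + h
H = 52 (H = (-3 - 6) + 61 = -9 + 61 = 52)
H + P = 52 + 4 = 56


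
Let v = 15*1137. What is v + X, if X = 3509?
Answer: 20564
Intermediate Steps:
v = 17055
v + X = 17055 + 3509 = 20564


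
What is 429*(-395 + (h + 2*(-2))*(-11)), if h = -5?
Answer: -126984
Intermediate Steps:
429*(-395 + (h + 2*(-2))*(-11)) = 429*(-395 + (-5 + 2*(-2))*(-11)) = 429*(-395 + (-5 - 4)*(-11)) = 429*(-395 - 9*(-11)) = 429*(-395 + 99) = 429*(-296) = -126984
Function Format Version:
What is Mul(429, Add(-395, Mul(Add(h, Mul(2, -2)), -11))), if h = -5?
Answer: -126984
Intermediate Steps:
Mul(429, Add(-395, Mul(Add(h, Mul(2, -2)), -11))) = Mul(429, Add(-395, Mul(Add(-5, Mul(2, -2)), -11))) = Mul(429, Add(-395, Mul(Add(-5, -4), -11))) = Mul(429, Add(-395, Mul(-9, -11))) = Mul(429, Add(-395, 99)) = Mul(429, -296) = -126984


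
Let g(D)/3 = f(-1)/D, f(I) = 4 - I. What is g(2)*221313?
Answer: 3319695/2 ≈ 1.6598e+6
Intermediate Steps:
g(D) = 15/D (g(D) = 3*((4 - 1*(-1))/D) = 3*((4 + 1)/D) = 3*(5/D) = 15/D)
g(2)*221313 = (15/2)*221313 = 3319695/2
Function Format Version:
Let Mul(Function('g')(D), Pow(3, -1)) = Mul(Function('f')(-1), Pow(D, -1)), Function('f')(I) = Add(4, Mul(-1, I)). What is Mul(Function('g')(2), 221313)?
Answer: Rational(3319695, 2) ≈ 1.6598e+6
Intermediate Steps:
Function('g')(D) = Mul(15, Pow(D, -1)) (Function('g')(D) = Mul(3, Mul(Add(4, Mul(-1, -1)), Pow(D, -1))) = Mul(3, Mul(Add(4, 1), Pow(D, -1))) = Mul(3, Mul(5, Pow(D, -1))) = Mul(15, Pow(D, -1)))
Mul(Function('g')(2), 221313) = Mul(Mul(15, Pow(2, -1)), 221313) = Mul(Mul(15, Rational(1, 2)), 221313) = Mul(Rational(15, 2), 221313) = Rational(3319695, 2)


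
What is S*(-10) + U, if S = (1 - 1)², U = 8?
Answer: 8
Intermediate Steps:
S = 0 (S = 0² = 0)
S*(-10) + U = 0*(-10) + 8 = 0 + 8 = 8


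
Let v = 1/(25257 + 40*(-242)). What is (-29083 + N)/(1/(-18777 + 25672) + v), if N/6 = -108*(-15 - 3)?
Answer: -1870860085885/22472 ≈ -8.3253e+7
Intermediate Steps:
N = 11664 (N = 6*(-108*(-15 - 3)) = 6*(-108*(-18)) = 6*1944 = 11664)
v = 1/15577 (v = 1/(25257 - 9680) = 1/15577 ≈ 6.4197e-5)
(-29083 + N)/(1/(-18777 + 25672) + v) = (-29083 + 11664)/(1/(-18777 + 25672) + 1/15577) = -17419/(1/6895 + 1/15577) = -17419/22472/107403415 = -17419*107403415/22472 = -1870860085885/22472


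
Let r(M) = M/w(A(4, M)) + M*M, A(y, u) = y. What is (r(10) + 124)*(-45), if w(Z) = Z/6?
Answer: -10755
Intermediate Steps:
w(Z) = Z/6 (w(Z) = Z*(⅙) = Z/6)
r(M) = M² + 3*M/2 (r(M) = M/(((⅙)*4)) + M*M = M/(⅔) + M² = M*(3/2) + M² = 3*M/2 + M² = M² + 3*M/2)
(r(10) + 124)*(-45) = ((½)*10*(3 + 2*10) + 124)*(-45) = ((½)*10*(3 + 20) + 124)*(-45) = ((½)*10*23 + 124)*(-45) = (115 + 124)*(-45) = 239*(-45) = -10755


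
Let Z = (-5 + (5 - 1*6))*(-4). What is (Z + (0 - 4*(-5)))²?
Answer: 1936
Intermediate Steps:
Z = 24 (Z = (-5 + (5 - 6))*(-4) = (-5 - 1)*(-4) = -6*(-4) = 24)
(Z + (0 - 4*(-5)))² = (24 + (0 - 4*(-5)))² = (24 + (0 + 20))² = (24 + 20)² = 44² = 1936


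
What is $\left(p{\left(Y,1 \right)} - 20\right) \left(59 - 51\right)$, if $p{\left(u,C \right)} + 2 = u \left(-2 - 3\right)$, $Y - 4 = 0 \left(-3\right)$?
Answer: $-336$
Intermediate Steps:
$Y = 4$ ($Y = 4 + 0 \left(-3\right) = 4 + 0 = 4$)
$p{\left(u,C \right)} = -2 - 5 u$ ($p{\left(u,C \right)} = -2 + u \left(-2 - 3\right) = -2 + u \left(-5\right) = -2 - 5 u$)
$\left(p{\left(Y,1 \right)} - 20\right) \left(59 - 51\right) = \left(\left(-2 - 20\right) - 20\right) \left(59 - 51\right) = \left(-22 - 20\right) 8 = \left(-42\right) 8 = -336$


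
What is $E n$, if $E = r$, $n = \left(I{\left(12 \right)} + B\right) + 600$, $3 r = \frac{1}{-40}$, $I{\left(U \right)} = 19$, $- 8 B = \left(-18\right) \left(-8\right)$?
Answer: $- \frac{601}{120} \approx -5.0083$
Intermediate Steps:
$B = -18$ ($B = - \frac{\left(-18\right) \left(-8\right)}{8} = \left(- \frac{1}{8}\right) 144 = -18$)
$r = - \frac{1}{120}$ ($r = \frac{1}{3 \left(-40\right)} = \frac{1}{3} \left(- \frac{1}{40}\right) = - \frac{1}{120} \approx -0.0083333$)
$n = 601$ ($n = \left(19 - 18\right) + 600 = 1 + 600 = 601$)
$E = - \frac{1}{120} \approx -0.0083333$
$E n = \left(- \frac{1}{120}\right) 601 = - \frac{601}{120}$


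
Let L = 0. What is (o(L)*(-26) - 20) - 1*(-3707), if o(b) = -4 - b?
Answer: 3791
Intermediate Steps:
(o(L)*(-26) - 20) - 1*(-3707) = ((-4 - 1*0)*(-26) - 20) - 1*(-3707) = ((-4 + 0)*(-26) - 20) + 3707 = (-4*(-26) - 20) + 3707 = (104 - 20) + 3707 = 84 + 3707 = 3791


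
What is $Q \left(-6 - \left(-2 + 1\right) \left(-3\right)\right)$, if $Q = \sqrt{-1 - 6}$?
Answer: $- 9 i \sqrt{7} \approx - 23.812 i$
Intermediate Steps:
$Q = i \sqrt{7}$ ($Q = \sqrt{-7} = i \sqrt{7} \approx 2.6458 i$)
$Q \left(-6 - \left(-2 + 1\right) \left(-3\right)\right) = i \sqrt{7} \left(-6 - \left(-2 + 1\right) \left(-3\right)\right) = i \sqrt{7} \left(-6 - \left(-1\right) \left(-3\right)\right) = i \sqrt{7} \left(-6 - 3\right) = i \sqrt{7} \left(-9\right) = - 9 i \sqrt{7}$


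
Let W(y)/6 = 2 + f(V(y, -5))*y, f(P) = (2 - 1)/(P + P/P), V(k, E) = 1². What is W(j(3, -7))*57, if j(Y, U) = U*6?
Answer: -6498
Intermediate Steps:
V(k, E) = 1
f(P) = 1/(1 + P) (f(P) = 1/(P + 1) = 1/(1 + P))
j(Y, U) = 6*U
W(y) = 12 + 3*y (W(y) = 6*(2 + y/(1 + 1)) = 6*(2 + y/2) = 12 + 3*y)
W(j(3, -7))*57 = (12 + 3*(6*(-7)))*57 = (12 + 3*(-42))*57 = (12 - 126)*57 = -114*57 = -6498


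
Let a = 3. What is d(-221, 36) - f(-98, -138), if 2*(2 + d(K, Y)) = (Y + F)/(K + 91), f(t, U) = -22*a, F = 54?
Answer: 1655/26 ≈ 63.654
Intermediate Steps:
f(t, U) = -66 (f(t, U) = -22*3 = -66)
d(K, Y) = -2 + (54 + Y)/(2*(91 + K)) (d(K, Y) = -2 + ((Y + 54)/(K + 91))/2 = -2 + ((54 + Y)/(91 + K))/2 = -2 + (54 + Y)/(2*(91 + K)))
d(-221, 36) - f(-98, -138) = (-310 + 36 - 4*(-221))/(2*(91 - 221)) - 1*(-66) = (½)*(-310 + 36 + 884)/(-130) + 66 = (½)*(-1/130)*610 + 66 = -61/26 + 66 = 1655/26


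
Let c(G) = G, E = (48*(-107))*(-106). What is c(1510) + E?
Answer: 545926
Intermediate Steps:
E = 544416 (E = -5136*(-106) = 544416)
c(1510) + E = 1510 + 544416 = 545926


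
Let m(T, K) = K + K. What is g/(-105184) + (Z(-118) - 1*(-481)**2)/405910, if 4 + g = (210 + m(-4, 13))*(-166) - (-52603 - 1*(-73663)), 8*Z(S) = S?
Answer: 14373939/5336904680 ≈ 0.0026933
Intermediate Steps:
m(T, K) = 2*K
Z(S) = S/8
g = -60240 (g = -4 + ((210 + 2*13)*(-166) - (-52603 - 1*(-73663))) = -4 + ((210 + 26)*(-166) - (-52603 + 73663)) = -4 + (236*(-166) - 1*21060) = -4 + (-39176 - 21060) = -4 - 60236 = -60240)
g/(-105184) + (Z(-118) - 1*(-481)**2)/405910 = -60240/(-105184) + ((1/8)*(-118) - 1*(-481)**2)/405910 = -60240*(-1/105184) + (-59/4 - 1*231361)*(1/405910) = 3765/6574 + (-59/4 - 231361)*(1/405910) = 3765/6574 - 925503/4*1/405910 = 3765/6574 - 925503/1623640 = 14373939/5336904680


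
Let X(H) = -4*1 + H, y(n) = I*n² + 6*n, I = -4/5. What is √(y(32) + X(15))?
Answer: I*√15405/5 ≈ 24.823*I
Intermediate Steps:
I = -⅘ (I = -4*⅕ = -⅘ ≈ -0.80000)
y(n) = 6*n - 4*n²/5 (y(n) = -4*n²/5 + 6*n = 6*n - 4*n²/5)
X(H) = -4 + H
√(y(32) + X(15)) = √((⅖)*32*(15 - 2*32) + (-4 + 15)) = √((⅖)*32*(15 - 64) + 11) = √((⅖)*32*(-49) + 11) = √(-3136/5 + 11) = √(-3081/5) = I*√15405/5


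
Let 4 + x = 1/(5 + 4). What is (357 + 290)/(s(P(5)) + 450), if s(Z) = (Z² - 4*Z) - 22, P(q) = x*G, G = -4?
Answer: 52407/49228 ≈ 1.0646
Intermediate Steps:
x = -35/9 (x = -4 + 1/(5 + 4) = -4 + 1/9 = -4 + ⅑ = -35/9 ≈ -3.8889)
P(q) = 140/9 (P(q) = -35/9*(-4) = 140/9)
s(Z) = -22 + Z² - 4*Z
(357 + 290)/(s(P(5)) + 450) = (357 + 290)/((-22 + (140/9)² - 4*140/9) + 450) = 647/((-22 + 19600/81 - 560/9) + 450) = 647/(12778/81 + 450) = 647/(49228/81) = 647*(81/49228) = 52407/49228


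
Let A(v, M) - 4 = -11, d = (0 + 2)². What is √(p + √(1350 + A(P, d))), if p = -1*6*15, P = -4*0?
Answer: √(-90 + √1343) ≈ 7.3043*I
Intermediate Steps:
d = 4 (d = 2² = 4)
P = 0
A(v, M) = -7 (A(v, M) = 4 - 11 = -7)
p = -90 (p = -6*15 = -90)
√(p + √(1350 + A(P, d))) = √(-90 + √(1350 - 7)) = √(-90 + √1343)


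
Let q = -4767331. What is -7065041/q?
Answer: 7065041/4767331 ≈ 1.4820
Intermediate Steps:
-7065041/q = -7065041/(-4767331) = -7065041*(-1/4767331) = 7065041/4767331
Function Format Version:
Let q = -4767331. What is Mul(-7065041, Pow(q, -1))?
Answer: Rational(7065041, 4767331) ≈ 1.4820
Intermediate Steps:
Mul(-7065041, Pow(q, -1)) = Mul(-7065041, Pow(-4767331, -1)) = Mul(-7065041, Rational(-1, 4767331)) = Rational(7065041, 4767331)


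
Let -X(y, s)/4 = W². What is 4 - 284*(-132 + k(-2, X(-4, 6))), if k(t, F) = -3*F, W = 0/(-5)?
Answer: 37492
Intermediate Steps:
W = 0 (W = 0*(-⅕) = 0)
X(y, s) = 0 (X(y, s) = -4*0² = -4*0 = 0)
4 - 284*(-132 + k(-2, X(-4, 6))) = 4 - 284*(-132 - 3*0) = 4 - 284*(-132 + 0) = 4 - 284*(-132) = 4 + 37488 = 37492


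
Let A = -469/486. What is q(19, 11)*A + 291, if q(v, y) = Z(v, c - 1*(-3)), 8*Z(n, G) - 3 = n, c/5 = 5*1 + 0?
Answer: 560545/1944 ≈ 288.35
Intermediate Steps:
c = 25 (c = 5*(5*1 + 0) = 5*(5 + 0) = 5*5 = 25)
Z(n, G) = 3/8 + n/8
q(v, y) = 3/8 + v/8
A = -469/486 (A = -469*1/486 = -469/486 ≈ -0.96502)
q(19, 11)*A + 291 = (3/8 + (⅛)*19)*(-469/486) + 291 = (3/8 + 19/8)*(-469/486) + 291 = (11/4)*(-469/486) + 291 = -5159/1944 + 291 = 560545/1944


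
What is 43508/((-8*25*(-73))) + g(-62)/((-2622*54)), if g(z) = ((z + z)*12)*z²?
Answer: 25590851/589950 ≈ 43.378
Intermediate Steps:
g(z) = 24*z³ (g(z) = ((2*z)*12)*z² = (24*z)*z² = 24*z³)
43508/((-8*25*(-73))) + g(-62)/((-2622*54)) = 43508/((-8*25*(-73))) + (24*(-62)³)/((-2622*54)) = 43508/((-200*(-73))) + (24*(-238328))/(-141588) = 43508/14600 - 5719872*(-1/141588) = 43508*(1/14600) + 476656/11799 = 149/50 + 476656/11799 = 25590851/589950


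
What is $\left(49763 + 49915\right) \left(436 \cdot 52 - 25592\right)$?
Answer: $-291059760$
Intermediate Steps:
$\left(49763 + 49915\right) \left(436 \cdot 52 - 25592\right) = 99678 \left(22672 - 25592\right) = 99678 \left(-2920\right) = -291059760$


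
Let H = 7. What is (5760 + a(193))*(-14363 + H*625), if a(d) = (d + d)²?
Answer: -1545702928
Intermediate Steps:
a(d) = 4*d² (a(d) = (2*d)² = 4*d²)
(5760 + a(193))*(-14363 + H*625) = (5760 + 4*193²)*(-14363 + 7*625) = (5760 + 4*37249)*(-14363 + 4375) = (5760 + 148996)*(-9988) = 154756*(-9988) = -1545702928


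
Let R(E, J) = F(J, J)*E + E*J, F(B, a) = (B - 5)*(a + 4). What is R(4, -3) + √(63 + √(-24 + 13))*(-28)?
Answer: -44 - 28*√(63 + I*√11) ≈ -266.32 - 5.848*I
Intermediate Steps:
F(B, a) = (-5 + B)*(4 + a)
R(E, J) = E*J + E*(-20 + J² - J) (R(E, J) = (-20 - 5*J + 4*J + J*J)*E + E*J = (-20 - 5*J + 4*J + J²)*E + E*J = (-20 + J² - J)*E + E*J = E*(-20 + J² - J) + E*J = E*J + E*(-20 + J² - J))
R(4, -3) + √(63 + √(-24 + 13))*(-28) = 4*(-20 + (-3)²) + √(63 + √(-24 + 13))*(-28) = 4*(-20 + 9) + √(63 + √(-11))*(-28) = 4*(-11) + √(63 + I*√11)*(-28) = -44 - 28*√(63 + I*√11)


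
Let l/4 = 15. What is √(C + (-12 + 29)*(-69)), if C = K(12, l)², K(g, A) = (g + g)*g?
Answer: √81771 ≈ 285.96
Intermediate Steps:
l = 60 (l = 4*15 = 60)
K(g, A) = 2*g² (K(g, A) = (2*g)*g = 2*g²)
C = 82944 (C = (2*12²)² = (2*144)² = 288² = 82944)
√(C + (-12 + 29)*(-69)) = √(82944 + (-12 + 29)*(-69)) = √(82944 + 17*(-69)) = √(82944 - 1173) = √81771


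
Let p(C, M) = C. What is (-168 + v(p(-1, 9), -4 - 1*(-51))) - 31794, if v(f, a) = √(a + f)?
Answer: -31962 + √46 ≈ -31955.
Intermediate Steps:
(-168 + v(p(-1, 9), -4 - 1*(-51))) - 31794 = (-168 + √((-4 - 1*(-51)) - 1)) - 31794 = (-168 + √((-4 + 51) - 1)) - 31794 = (-168 + √(47 - 1)) - 31794 = (-168 + √46) - 31794 = -31962 + √46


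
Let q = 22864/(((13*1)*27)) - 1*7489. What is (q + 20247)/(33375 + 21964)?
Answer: 4500922/19423989 ≈ 0.23172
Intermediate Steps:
q = -2605775/351 (q = 22864/((13*27)) - 7489 = 22864/351 - 7489 = -2605775/351 ≈ -7423.9)
(q + 20247)/(33375 + 21964) = (-2605775/351 + 20247)/(33375 + 21964) = (4500922/351)/55339 = (4500922/351)*(1/55339) = 4500922/19423989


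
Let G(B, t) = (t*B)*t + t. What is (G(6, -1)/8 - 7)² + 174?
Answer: 13737/64 ≈ 214.64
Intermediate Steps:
G(B, t) = t + B*t² (G(B, t) = (B*t)*t + t = B*t² + t = t + B*t²)
(G(6, -1)/8 - 7)² + 174 = (-(1 + 6*(-1))/8 - 7)² + 174 = (-(1 - 6)*(⅛) - 7)² + 174 = (-1*(-5)*(⅛) - 7)² + 174 = (5*(⅛) - 7)² + 174 = (5/8 - 7)² + 174 = (-51/8)² + 174 = 2601/64 + 174 = 13737/64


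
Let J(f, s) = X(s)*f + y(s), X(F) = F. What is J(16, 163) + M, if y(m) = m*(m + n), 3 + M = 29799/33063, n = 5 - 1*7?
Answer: 317943741/11021 ≈ 28849.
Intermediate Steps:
n = -2 (n = 5 - 7 = -2)
M = -23130/11021 (M = -3 + 29799/33063 = -3 + 29799*(1/33063) = -3 + 9933/11021 = -23130/11021 ≈ -2.0987)
y(m) = m*(-2 + m) (y(m) = m*(m - 2) = m*(-2 + m))
J(f, s) = f*s + s*(-2 + s) (J(f, s) = s*f + s*(-2 + s) = f*s + s*(-2 + s))
J(16, 163) + M = 163*(-2 + 16 + 163) - 23130/11021 = 163*177 - 23130/11021 = 28851 - 23130/11021 = 317943741/11021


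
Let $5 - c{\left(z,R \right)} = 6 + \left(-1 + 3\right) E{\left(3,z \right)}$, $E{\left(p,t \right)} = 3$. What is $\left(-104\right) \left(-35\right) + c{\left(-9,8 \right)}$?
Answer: $3633$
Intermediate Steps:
$c{\left(z,R \right)} = -7$ ($c{\left(z,R \right)} = 5 - \left(6 + \left(-1 + 3\right) 3\right) = 5 - \left(6 + 2 \cdot 3\right) = 5 - \left(6 + 6\right) = 5 - 12 = -7$)
$\left(-104\right) \left(-35\right) + c{\left(-9,8 \right)} = \left(-104\right) \left(-35\right) - 7 = 3640 - 7 = 3633$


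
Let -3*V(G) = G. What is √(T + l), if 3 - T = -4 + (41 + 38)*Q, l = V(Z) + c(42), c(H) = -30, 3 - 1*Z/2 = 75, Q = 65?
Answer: I*√5110 ≈ 71.484*I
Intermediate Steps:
Z = -144 (Z = 6 - 2*75 = 6 - 150 = -144)
V(G) = -G/3
l = 18 (l = -⅓*(-144) - 30 = 48 - 30 = 18)
T = -5128 (T = 3 - (-4 + (41 + 38)*65) = 3 - (-4 + 79*65) = 3 - (-4 + 5135) = 3 - 1*5131 = 3 - 5131 = -5128)
√(T + l) = √(-5128 + 18) = √(-5110) = I*√5110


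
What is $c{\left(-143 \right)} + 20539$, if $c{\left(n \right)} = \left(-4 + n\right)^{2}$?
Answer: $42148$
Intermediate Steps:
$c{\left(-143 \right)} + 20539 = \left(-4 - 143\right)^{2} + 20539 = \left(-147\right)^{2} + 20539 = 21609 + 20539 = 42148$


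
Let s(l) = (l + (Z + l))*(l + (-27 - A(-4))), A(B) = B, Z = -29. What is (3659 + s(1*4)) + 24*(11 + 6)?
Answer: 4466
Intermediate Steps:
s(l) = (-29 + 2*l)*(-23 + l) (s(l) = (l + (-29 + l))*(l + (-27 - 1*(-4))) = (-29 + 2*l)*(l + (-27 + 4)) = (-29 + 2*l)*(l - 23) = (-29 + 2*l)*(-23 + l))
(3659 + s(1*4)) + 24*(11 + 6) = (3659 + (667 - 75*4 + 2*(1*4)²)) + 24*(11 + 6) = (3659 + (667 - 75*4 + 2*4²)) + 24*17 = (3659 + (667 - 300 + 2*16)) + 408 = (3659 + (667 - 300 + 32)) + 408 = (3659 + 399) + 408 = 4058 + 408 = 4466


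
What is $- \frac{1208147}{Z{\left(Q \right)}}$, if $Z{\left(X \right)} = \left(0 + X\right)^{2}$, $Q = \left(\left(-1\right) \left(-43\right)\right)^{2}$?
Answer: $- \frac{1208147}{3418801} \approx -0.35338$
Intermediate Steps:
$Q = 1849$ ($Q = 43^{2} = 1849$)
$Z{\left(X \right)} = X^{2}$
$- \frac{1208147}{Z{\left(Q \right)}} = - \frac{1208147}{1849^{2}} = - \frac{1208147}{3418801}$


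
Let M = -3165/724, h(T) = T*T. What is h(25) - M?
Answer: 455665/724 ≈ 629.37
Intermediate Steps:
h(T) = T²
M = -3165/724 (M = -3165*1/724 = -3165/724 ≈ -4.3715)
h(25) - M = 25² - 1*(-3165/724) = 625 + 3165/724 = 455665/724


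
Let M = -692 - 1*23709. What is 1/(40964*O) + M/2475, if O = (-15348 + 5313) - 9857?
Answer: -164324781203/16667506800 ≈ -9.8590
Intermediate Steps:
M = -24401 (M = -692 - 23709 = -24401)
O = -19892 (O = -10035 - 9857 = -19892)
1/(40964*O) + M/2475 = 1/(40964*(-19892)) - 24401/2475 = (1/40964)*(-1/19892) - 24401*1/2475 = -1/814855888 - 24401/2475 = -164324781203/16667506800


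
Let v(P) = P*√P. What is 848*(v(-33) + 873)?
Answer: 740304 - 27984*I*√33 ≈ 7.403e+5 - 1.6076e+5*I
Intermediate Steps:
v(P) = P^(3/2)
848*(v(-33) + 873) = 848*((-33)^(3/2) + 873) = 848*(-33*I*√33 + 873) = 848*(873 - 33*I*√33) = 740304 - 27984*I*√33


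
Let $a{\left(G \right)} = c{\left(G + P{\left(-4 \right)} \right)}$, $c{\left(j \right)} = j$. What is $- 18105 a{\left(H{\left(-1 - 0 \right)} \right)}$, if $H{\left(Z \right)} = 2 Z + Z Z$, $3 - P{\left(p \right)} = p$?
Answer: $-108630$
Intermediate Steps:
$P{\left(p \right)} = 3 - p$
$H{\left(Z \right)} = Z^{2} + 2 Z$ ($H{\left(Z \right)} = 2 Z + Z^{2} = Z^{2} + 2 Z$)
$a{\left(G \right)} = 7 + G$ ($a{\left(G \right)} = G + \left(3 - -4\right) = G + \left(3 + 4\right) = G + 7 = 7 + G$)
$- 18105 a{\left(H{\left(-1 - 0 \right)} \right)} = - 18105 \left(7 + \left(-1 - 0\right) \left(2 - 1\right)\right) = - 18105 \left(7 + \left(-1 + 0\right) \left(2 + \left(-1 + 0\right)\right)\right) = - 18105 \left(7 - \left(2 - 1\right)\right) = - 18105 \left(7 - 1\right) = \left(-18105\right) 6 = -108630$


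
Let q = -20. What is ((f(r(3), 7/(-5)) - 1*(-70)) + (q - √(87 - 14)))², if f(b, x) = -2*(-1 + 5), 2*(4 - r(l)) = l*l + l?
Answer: (42 - √73)² ≈ 1119.3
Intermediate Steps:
r(l) = 4 - l/2 - l²/2 (r(l) = 4 - (l*l + l)/2 = 4 - (l² + l)/2 = 4 - (l + l²)/2 = 4 + (-l/2 - l²/2) = 4 - l/2 - l²/2)
f(b, x) = -8 (f(b, x) = -2*4 = -8)
((f(r(3), 7/(-5)) - 1*(-70)) + (q - √(87 - 14)))² = ((-8 - 1*(-70)) + (-20 - √(87 - 14)))² = ((-8 + 70) + (-20 - √73))² = (62 + (-20 - √73))² = (42 - √73)²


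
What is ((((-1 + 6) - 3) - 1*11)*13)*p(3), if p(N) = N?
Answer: -351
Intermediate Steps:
((((-1 + 6) - 3) - 1*11)*13)*p(3) = ((((-1 + 6) - 3) - 1*11)*13)*3 = (((5 - 3) - 11)*13)*3 = ((2 - 11)*13)*3 = -9*13*3 = -117*3 = -351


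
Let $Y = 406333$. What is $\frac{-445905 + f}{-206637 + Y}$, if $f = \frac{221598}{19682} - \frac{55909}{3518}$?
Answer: $- \frac{1187513538229}{531815609696} \approx -2.2329$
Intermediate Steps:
$f = - \frac{12339199}{2663126}$ ($f = 221598 \cdot \frac{1}{19682} - \frac{55909}{3518} = \frac{8523}{757} - \frac{55909}{3518} = - \frac{12339199}{2663126} \approx -4.6334$)
$\frac{-445905 + f}{-206637 + Y} = \frac{-445905 - \frac{12339199}{2663126}}{-206637 + 406333} = - \frac{1187513538229}{2663126 \cdot 199696} = \left(- \frac{1187513538229}{2663126}\right) \frac{1}{199696} = - \frac{1187513538229}{531815609696}$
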